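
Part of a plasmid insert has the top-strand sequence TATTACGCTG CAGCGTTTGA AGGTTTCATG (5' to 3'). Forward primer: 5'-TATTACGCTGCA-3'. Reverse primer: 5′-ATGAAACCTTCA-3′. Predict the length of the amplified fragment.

Scanning the template, TATTACGCTGCA occurs at positions 1–12; this primer anneals to the bottom strand there with its 3' end pointing downstream.
Reverse complement of the reverse primer: TGAAGGTTTCAT. This occurs on the top strand at positions 18–29.
Amplicon spans positions 1–29: 29 bp.

29 bp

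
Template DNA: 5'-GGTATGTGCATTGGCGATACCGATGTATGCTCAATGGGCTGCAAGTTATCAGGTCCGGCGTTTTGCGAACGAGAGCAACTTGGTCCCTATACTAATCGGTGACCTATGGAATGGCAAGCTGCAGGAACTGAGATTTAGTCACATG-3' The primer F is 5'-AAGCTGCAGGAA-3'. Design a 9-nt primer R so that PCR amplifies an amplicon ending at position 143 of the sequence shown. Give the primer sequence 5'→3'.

5'-TGTGACTAA-3'

The forward primer binds at positions 116–127; the product's 3' end on the top strand is position 143.
The reverse primer anneals to the top strand over positions 135–143, i.e. to TTAGTCACA.
Its sequence written 5'→3' is the reverse complement: TGTGACTAA.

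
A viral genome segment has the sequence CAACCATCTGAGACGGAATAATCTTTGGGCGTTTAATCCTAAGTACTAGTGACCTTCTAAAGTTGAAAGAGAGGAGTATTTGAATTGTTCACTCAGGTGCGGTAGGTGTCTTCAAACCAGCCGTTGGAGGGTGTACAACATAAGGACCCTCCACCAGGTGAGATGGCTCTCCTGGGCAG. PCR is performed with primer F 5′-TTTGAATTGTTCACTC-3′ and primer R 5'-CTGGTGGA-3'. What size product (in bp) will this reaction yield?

79 bp

Scanning the template, TTTGAATTGTTCACTC occurs at positions 79–94; this primer anneals to the bottom strand there with its 3' end pointing downstream.
The reverse primer's reverse complement is TCCACCAG, which matches the template at positions 150–157.
The product runs from position 79 to position 157, so its length is 157 − 79 + 1 = 79 bp.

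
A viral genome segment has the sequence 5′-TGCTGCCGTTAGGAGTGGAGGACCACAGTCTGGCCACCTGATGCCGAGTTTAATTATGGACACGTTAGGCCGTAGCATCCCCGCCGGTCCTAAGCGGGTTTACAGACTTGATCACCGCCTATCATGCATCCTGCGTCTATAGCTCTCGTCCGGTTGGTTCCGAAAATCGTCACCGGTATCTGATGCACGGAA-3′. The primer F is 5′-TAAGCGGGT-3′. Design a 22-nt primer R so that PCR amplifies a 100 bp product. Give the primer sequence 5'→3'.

5'-CCGTGCATCAGATACCGGTGAC-3'

The forward primer binds at positions 91–99, so a 100 bp product ends at position 91 + 100 − 1 = 190.
The reverse primer anneals to the top strand over positions 169–190, i.e. to GTCACCGGTATCTGATGCACGG.
Its sequence written 5'→3' is the reverse complement: CCGTGCATCAGATACCGGTGAC.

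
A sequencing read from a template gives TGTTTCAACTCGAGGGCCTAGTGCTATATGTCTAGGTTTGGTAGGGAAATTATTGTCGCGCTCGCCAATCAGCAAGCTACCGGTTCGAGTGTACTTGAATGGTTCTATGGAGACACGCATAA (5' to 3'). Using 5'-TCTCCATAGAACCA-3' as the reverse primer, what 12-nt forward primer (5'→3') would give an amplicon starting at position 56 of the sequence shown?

5'-TCGCGCTCGCCA-3'

The reverse primer's reverse complement TGGTTCTATGGAGA matches the template at positions 100–113; the product starts at position 56.
The forward primer is identical to the top strand over positions 56–67: TCGCGCTCGCCA.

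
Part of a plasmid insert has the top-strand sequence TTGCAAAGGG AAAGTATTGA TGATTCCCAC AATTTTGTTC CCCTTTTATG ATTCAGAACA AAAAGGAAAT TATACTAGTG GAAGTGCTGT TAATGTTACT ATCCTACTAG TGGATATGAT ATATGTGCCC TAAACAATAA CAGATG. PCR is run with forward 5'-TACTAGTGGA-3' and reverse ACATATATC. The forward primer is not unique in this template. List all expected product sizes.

The forward primer TACTAGTGGA matches the top strand at positions 73–82, 105–114.
The reverse primer's reverse complement is GATATATGT, matching at positions 118–126.
Each forward site pairs with the reverse site to give a product ending at position 126: sizes 54, 22 bp.

54 bp, 22 bp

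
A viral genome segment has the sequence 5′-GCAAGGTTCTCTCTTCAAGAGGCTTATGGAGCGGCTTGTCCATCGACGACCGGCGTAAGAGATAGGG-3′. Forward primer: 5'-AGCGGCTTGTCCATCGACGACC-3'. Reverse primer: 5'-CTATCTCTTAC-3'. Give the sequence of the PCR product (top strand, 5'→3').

5'-AGCGGCTTGTCCATCGACGACCGGCGTAAGAGATAG-3'

The forward primer matches the template at positions 30–51.
Taking the reverse complement of CTATCTCTTAC gives GTAAGAGATAG, found at positions 55–65 on the template; the primer anneals here to the top strand with its 3' end pointing upstream.
The product is the template from position 30 through 65 (36 bp).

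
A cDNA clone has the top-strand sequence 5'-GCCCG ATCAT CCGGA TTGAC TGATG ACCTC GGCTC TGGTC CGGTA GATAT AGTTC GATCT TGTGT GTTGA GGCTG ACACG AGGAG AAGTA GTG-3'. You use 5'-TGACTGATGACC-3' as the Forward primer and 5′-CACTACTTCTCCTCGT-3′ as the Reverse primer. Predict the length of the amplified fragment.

Scanning the template, TGACTGATGACC occurs at positions 17–28; this primer anneals to the bottom strand there with its 3' end pointing downstream.
The reverse primer's reverse complement is ACGAGGAGAAGTAGTG, which matches the template at positions 78–93.
Product length = (reverse-primer end) − (forward-primer start) + 1 = 93 − 17 + 1 = 77 bp.

77 bp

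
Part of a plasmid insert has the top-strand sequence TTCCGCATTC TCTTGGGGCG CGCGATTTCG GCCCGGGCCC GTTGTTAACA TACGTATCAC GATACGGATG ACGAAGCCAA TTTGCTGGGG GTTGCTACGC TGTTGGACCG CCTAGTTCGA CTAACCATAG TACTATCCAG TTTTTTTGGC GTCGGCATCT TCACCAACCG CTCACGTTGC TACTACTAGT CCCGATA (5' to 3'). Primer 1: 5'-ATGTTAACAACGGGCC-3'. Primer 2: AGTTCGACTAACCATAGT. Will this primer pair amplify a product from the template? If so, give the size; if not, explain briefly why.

Primer 1 (ATGTTAACAACGGGCC) has reverse complement GGCCCGTTGTTAACAT, which matches the top strand at positions 36–51; primer 1 anneals to the top strand there with its 3' end pointing upstream toward position 36.
Primer 2 (AGTTCGACTAACCATAGT) matches the top strand directly at positions 114–131; it anneals to the bottom strand with its 3' end pointing downstream toward position 131.
The 3' ends diverge (primer 1 extends toward position 1, primer 2 toward position 197), so the primers never converge on a shared product.

No product — the primers' 3' ends point away from each other.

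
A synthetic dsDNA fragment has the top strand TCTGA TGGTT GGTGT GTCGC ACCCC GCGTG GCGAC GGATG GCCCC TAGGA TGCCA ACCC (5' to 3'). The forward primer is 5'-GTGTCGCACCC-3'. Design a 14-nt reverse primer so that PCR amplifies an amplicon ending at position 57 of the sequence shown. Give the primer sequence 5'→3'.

5'-GTTGGCATCCTAGG-3'

The forward primer binds at positions 14–24; the product's 3' end on the top strand is position 57.
The reverse primer anneals to the top strand over positions 44–57, i.e. to CCTAGGATGCCAAC.
Its sequence written 5'→3' is the reverse complement: GTTGGCATCCTAGG.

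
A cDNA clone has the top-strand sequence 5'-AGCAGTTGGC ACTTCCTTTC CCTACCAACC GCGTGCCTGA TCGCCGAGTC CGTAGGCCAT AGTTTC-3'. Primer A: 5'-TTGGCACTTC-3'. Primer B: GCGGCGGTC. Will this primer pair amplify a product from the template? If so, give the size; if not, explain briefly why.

Primer B (GCGGCGGTC) does not match the top strand, and its reverse complement GACCGCCGC does not match either.
With no annealing site for primer B, no amplification occurs.

No product — primer B has no binding site in the template.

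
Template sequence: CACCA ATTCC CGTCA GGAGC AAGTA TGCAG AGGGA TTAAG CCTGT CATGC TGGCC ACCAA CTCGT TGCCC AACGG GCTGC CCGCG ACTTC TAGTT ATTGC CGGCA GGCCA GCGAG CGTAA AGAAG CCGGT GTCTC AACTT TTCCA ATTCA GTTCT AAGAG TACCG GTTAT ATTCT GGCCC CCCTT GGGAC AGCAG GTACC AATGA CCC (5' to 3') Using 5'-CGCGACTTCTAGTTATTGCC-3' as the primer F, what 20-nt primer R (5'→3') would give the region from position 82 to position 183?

5'-GGGGGGCCAGAATATAACCG-3'

The product's 3' end on the top strand is position 183.
The reverse primer anneals to the top strand over positions 164–183, i.e. to CGGTTATATTCTGGCCCCCC.
Its sequence written 5'→3' is the reverse complement: GGGGGGCCAGAATATAACCG.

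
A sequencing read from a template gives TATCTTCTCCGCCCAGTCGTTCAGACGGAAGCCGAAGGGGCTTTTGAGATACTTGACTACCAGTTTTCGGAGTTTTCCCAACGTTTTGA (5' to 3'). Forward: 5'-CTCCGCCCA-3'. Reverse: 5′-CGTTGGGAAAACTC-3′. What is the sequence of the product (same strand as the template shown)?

Scanning the template, CTCCGCCCA occurs at positions 7–15; this primer anneals to the bottom strand there with its 3' end pointing downstream.
Taking the reverse complement of CGTTGGGAAAACTC gives GAGTTTTCCCAACG, found at positions 70–83 on the template; the primer anneals here to the top strand with its 3' end pointing upstream.
The product is the template from position 7 through 83 (77 bp).

5'-CTCCGCCCAGTCGTTCAGACGGAAGCCGAAGGGGCTTTTGAGATACTTGACTACCAGTTTTCGGAGTTTTCCCAACG-3'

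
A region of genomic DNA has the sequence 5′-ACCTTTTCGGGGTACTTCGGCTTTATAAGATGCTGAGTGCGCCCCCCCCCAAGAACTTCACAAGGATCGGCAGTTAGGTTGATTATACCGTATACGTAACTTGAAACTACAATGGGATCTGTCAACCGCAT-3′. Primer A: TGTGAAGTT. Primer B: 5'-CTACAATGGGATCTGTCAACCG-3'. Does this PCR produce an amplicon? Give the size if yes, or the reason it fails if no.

Primer A (TGTGAAGTT) has reverse complement AACTTCACA, which matches the top strand at positions 54–62; primer A anneals to the top strand there with its 3' end pointing upstream toward position 54.
Primer B (CTACAATGGGATCTGTCAACCG) matches the top strand directly at positions 107–128; it anneals to the bottom strand with its 3' end pointing downstream toward position 128.
The 3' ends diverge (primer A extends toward position 1, primer B toward position 131), so the primers never converge on a shared product.

No product — the primers' 3' ends point away from each other.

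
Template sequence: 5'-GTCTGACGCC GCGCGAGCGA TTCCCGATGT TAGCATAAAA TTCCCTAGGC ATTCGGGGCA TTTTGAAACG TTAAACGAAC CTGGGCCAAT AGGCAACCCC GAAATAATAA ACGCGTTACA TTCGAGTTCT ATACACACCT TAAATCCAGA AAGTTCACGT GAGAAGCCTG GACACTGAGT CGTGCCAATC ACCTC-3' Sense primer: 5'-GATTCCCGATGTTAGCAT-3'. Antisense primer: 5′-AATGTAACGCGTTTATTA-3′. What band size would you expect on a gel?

The forward primer matches the template at positions 19–36.
The reverse primer's reverse complement is TAATAAACGCGTTACATT, which matches the template at positions 105–122.
The product runs from position 19 to position 122, so its length is 122 − 19 + 1 = 104 bp.

104 bp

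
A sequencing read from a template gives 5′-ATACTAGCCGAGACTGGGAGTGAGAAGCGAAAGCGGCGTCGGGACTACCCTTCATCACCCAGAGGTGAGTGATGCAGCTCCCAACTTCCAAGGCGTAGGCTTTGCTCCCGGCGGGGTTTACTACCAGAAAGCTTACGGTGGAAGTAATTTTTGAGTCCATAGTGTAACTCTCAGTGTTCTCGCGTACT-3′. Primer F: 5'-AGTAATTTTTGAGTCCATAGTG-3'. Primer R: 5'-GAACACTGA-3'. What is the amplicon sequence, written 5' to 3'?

The forward primer matches the template at positions 143–164.
The reverse primer's reverse complement is TCAGTGTTC, which matches the template at positions 171–179.
The product is the template from position 143 through 179 (37 bp).

5'-AGTAATTTTTGAGTCCATAGTGTAACTCTCAGTGTTC-3'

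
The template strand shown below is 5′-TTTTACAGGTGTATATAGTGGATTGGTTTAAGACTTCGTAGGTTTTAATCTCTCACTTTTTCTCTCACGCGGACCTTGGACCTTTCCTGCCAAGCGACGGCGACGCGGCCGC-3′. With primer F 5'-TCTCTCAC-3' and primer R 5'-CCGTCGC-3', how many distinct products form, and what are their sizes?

Two products: 52 bp, 40 bp

The forward primer TCTCTCAC matches the top strand at positions 49–56, 61–68.
The reverse primer's reverse complement is GCGACGG, matching at positions 94–100.
Each forward site pairs with the reverse site to give a product ending at position 100: sizes 52, 40 bp.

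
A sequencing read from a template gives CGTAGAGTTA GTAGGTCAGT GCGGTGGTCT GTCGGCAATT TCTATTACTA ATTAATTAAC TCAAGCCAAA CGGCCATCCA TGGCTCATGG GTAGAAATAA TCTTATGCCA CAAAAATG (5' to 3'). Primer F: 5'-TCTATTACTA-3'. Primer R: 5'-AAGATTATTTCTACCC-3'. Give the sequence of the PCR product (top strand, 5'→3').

5'-TCTATTACTAATTAATTAACTCAAGCCAAACGGCCATCCATGGCTCATGGGTAGAAATAATCTT-3'

Forward primer TCTATTACTA is found on the top strand at positions 41–50.
The reverse primer's reverse complement is GGGTAGAAATAATCTT, which matches the template at positions 89–104.
The product is the template from position 41 through 104 (64 bp).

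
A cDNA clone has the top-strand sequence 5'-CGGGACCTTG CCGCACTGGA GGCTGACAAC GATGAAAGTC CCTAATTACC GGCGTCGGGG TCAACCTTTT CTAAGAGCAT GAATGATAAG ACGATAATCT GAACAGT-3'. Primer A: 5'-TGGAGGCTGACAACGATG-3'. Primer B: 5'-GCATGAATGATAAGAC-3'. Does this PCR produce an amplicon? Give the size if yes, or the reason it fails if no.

Primer A (TGGAGGCTGACAACGATG) matches the top strand at positions 17–34 (3' end points downstream).
Primer B (GCATGAATGATAAGAC) also matches the top strand directly, at positions 77–92 — its reverse complement GTCTTATCATTCATGC is not present.
Both primers anneal to the bottom strand with 3' ends pointing the same way, so neither can prime synthesis back toward the other.

No product — both primers anneal to the same strand and extend in the same direction.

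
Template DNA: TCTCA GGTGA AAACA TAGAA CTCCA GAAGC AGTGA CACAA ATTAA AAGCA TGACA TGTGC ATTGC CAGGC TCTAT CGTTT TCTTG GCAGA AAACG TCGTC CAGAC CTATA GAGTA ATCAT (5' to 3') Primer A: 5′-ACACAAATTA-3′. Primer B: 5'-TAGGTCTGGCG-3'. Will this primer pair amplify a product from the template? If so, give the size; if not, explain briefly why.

No product — primer B has no binding site in the template.

Primer B (TAGGTCTGGCG) does not match the top strand, and its reverse complement CGCCAGACCTA does not match either.
With no annealing site for primer B, no amplification occurs.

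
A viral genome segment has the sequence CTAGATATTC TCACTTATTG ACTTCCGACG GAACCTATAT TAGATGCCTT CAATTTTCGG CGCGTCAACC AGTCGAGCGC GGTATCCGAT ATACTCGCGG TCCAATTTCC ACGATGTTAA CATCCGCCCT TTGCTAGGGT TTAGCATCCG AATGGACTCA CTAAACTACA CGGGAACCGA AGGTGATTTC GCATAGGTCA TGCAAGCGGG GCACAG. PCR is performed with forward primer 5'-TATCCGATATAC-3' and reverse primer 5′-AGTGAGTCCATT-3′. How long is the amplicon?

Scanning the template, TATCCGATATAC occurs at positions 83–94; this primer anneals to the bottom strand there with its 3' end pointing downstream.
Taking the reverse complement of AGTGAGTCCATT gives AATGGACTCACT, found at positions 151–162 on the template; the primer anneals here to the top strand with its 3' end pointing upstream.
Product length = (reverse-primer end) − (forward-primer start) + 1 = 162 − 83 + 1 = 80 bp.

80 bp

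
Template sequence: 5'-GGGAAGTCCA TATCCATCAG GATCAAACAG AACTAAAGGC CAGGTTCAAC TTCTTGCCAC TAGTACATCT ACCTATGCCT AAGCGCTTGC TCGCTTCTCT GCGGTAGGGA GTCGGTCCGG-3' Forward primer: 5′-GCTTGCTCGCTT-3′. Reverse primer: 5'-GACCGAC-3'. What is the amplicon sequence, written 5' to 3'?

5'-GCTTGCTCGCTTCTCTGCGGTAGGGAGTCGGTC-3'

Scanning the template, GCTTGCTCGCTT occurs at positions 85–96; this primer anneals to the bottom strand there with its 3' end pointing downstream.
Taking the reverse complement of GACCGAC gives GTCGGTC, found at positions 111–117 on the template; the primer anneals here to the top strand with its 3' end pointing upstream.
The product is the template from position 85 through 117 (33 bp).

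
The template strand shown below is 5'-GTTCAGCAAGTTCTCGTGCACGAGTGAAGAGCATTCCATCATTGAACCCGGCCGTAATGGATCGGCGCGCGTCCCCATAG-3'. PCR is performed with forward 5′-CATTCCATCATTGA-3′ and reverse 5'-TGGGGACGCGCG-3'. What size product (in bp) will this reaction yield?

Scanning the template, CATTCCATCATTGA occurs at positions 32–45; this primer anneals to the bottom strand there with its 3' end pointing downstream.
The reverse primer's reverse complement is CGCGCGTCCCCA, which matches the template at positions 66–77.
The product runs from position 32 to position 77, so its length is 77 − 32 + 1 = 46 bp.

46 bp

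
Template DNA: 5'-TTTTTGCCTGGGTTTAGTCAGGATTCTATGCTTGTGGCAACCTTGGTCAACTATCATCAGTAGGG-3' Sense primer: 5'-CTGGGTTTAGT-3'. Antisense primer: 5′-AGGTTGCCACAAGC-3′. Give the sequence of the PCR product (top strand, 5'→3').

The forward primer matches the template at positions 8–18.
Taking the reverse complement of AGGTTGCCACAAGC gives GCTTGTGGCAACCT, found at positions 30–43 on the template; the primer anneals here to the top strand with its 3' end pointing upstream.
The product is the template from position 8 through 43 (36 bp).

5'-CTGGGTTTAGTCAGGATTCTATGCTTGTGGCAACCT-3'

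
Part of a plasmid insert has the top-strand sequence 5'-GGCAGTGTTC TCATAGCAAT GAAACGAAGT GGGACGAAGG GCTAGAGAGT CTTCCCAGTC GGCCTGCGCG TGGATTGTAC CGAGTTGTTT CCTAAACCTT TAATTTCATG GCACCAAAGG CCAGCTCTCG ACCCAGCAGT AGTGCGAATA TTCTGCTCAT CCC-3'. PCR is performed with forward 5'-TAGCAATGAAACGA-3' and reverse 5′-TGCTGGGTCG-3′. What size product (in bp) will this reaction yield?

125 bp

The forward primer matches the template at positions 14–27.
Taking the reverse complement of TGCTGGGTCG gives CGACCCAGCA, found at positions 129–138 on the template; the primer anneals here to the top strand with its 3' end pointing upstream.
Product length = (reverse-primer end) − (forward-primer start) + 1 = 138 − 14 + 1 = 125 bp.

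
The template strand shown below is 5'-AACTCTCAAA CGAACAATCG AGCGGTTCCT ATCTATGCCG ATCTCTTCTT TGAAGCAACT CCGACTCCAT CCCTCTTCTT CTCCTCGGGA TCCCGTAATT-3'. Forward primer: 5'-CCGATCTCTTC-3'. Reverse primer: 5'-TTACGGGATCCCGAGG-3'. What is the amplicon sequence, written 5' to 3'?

The forward primer matches the template at positions 38–48.
Reverse complement of the reverse primer: CCTCGGGATCCCGTAA. This occurs on the top strand at positions 83–98.
The product is the template from position 38 through 98 (61 bp).

5'-CCGATCTCTTCTTTGAAGCAACTCCGACTCCATCCCTCTTCTTCTCCTCGGGATCCCGTAA-3'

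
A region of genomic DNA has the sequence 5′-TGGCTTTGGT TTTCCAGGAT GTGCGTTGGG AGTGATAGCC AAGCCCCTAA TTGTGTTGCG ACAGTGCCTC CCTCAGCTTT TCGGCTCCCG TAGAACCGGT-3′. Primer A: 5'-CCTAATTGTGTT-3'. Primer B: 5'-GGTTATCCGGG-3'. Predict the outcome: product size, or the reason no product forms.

No product — primer B has no binding site in the template.

Primer B (GGTTATCCGGG) does not match the top strand, and its reverse complement CCCGGATAACC does not match either.
With no annealing site for primer B, no amplification occurs.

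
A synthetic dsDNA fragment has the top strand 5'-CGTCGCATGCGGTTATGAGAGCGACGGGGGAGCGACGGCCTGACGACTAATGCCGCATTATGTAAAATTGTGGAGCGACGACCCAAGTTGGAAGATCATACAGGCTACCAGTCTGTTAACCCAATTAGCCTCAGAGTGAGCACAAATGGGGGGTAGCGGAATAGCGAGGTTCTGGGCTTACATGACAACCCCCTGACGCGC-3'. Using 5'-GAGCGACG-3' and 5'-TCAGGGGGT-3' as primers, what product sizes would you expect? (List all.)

The forward primer GAGCGACG matches the top strand at positions 19–26, 30–37, 73–80.
The reverse primer's reverse complement is ACCCCCTGA, matching at positions 188–196.
Each forward site pairs with the reverse site to give a product ending at position 196: sizes 178, 167, 124 bp.

178 bp, 167 bp, 124 bp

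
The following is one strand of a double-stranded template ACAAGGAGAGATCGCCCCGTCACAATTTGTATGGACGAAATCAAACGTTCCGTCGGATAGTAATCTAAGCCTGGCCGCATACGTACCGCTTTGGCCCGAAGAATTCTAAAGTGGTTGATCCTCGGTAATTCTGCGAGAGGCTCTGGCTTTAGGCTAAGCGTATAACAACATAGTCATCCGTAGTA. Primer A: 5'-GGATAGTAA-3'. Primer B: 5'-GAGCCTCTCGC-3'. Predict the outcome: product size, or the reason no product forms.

Yes — an 89 bp product.

Primer A (GGATAGTAA) matches the top strand at positions 55–63; it acts as a forward primer.
Primer B's reverse complement is GCGAGAGGCTC, matching the top strand at positions 133–143; it acts as a reverse primer.
The 3' ends face each other across positions 55–143, giving an 89 bp product.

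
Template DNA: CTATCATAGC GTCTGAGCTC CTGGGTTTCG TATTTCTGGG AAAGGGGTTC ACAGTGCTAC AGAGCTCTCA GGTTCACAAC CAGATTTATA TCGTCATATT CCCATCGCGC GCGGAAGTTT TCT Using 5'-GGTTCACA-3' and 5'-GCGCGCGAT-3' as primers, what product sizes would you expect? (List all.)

The forward primer GGTTCACA matches the top strand at positions 46–53, 71–78.
The reverse primer's reverse complement is ATCGCGCGC, matching at positions 104–112.
Each forward site pairs with the reverse site to give a product ending at position 112: sizes 67, 42 bp.

67 bp, 42 bp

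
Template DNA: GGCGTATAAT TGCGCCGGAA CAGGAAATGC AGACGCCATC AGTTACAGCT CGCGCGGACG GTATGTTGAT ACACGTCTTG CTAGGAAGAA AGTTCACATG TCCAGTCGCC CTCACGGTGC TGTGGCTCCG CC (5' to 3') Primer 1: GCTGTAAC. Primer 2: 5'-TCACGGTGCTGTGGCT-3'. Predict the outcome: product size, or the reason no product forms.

Primer 1 (GCTGTAAC) has reverse complement GTTACAGC, which matches the top strand at positions 42–49; primer 1 anneals to the top strand there with its 3' end pointing upstream toward position 42.
Primer 2 (TCACGGTGCTGTGGCT) matches the top strand directly at positions 112–127; it anneals to the bottom strand with its 3' end pointing downstream toward position 127.
The 3' ends diverge (primer 1 extends toward position 1, primer 2 toward position 132), so the primers never converge on a shared product.

No product — the primers' 3' ends point away from each other.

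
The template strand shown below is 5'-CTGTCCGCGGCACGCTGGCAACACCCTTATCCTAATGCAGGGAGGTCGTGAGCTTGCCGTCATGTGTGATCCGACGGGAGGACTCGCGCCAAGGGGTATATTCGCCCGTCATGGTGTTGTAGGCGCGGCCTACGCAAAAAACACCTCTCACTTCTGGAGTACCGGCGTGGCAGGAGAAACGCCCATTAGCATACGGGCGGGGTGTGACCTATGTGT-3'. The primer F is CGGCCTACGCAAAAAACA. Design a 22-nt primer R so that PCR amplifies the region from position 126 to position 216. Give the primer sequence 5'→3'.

5'-ACACATAGGTCACACCCCGCCC-3'

The product's 3' end on the top strand is position 216.
The reverse primer anneals to the top strand over positions 195–216, i.e. to GGGCGGGGTGTGACCTATGTGT.
Its sequence written 5'→3' is the reverse complement: ACACATAGGTCACACCCCGCCC.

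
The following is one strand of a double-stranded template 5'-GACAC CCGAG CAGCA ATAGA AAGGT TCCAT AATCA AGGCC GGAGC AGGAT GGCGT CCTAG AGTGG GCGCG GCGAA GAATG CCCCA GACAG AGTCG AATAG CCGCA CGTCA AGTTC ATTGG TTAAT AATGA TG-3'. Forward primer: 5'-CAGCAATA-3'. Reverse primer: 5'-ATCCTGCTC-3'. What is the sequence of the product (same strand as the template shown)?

Forward primer CAGCAATA is found on the top strand at positions 11–18.
Taking the reverse complement of ATCCTGCTC gives GAGCAGGAT, found at positions 42–50 on the template; the primer anneals here to the top strand with its 3' end pointing upstream.
The product is the template from position 11 through 50 (40 bp).

5'-CAGCAATAGAAAGGTTCCATAATCAAGGCCGGAGCAGGAT-3'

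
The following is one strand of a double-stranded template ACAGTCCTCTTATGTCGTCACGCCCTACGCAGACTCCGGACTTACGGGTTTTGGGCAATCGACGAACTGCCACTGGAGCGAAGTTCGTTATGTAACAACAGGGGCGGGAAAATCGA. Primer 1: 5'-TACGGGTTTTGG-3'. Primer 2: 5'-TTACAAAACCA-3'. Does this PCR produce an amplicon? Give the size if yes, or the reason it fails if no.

Primer 2 (TTACAAAACCA) does not match the top strand, and its reverse complement TGGTTTTGTAA does not match either.
With no annealing site for primer 2, no amplification occurs.

No product — primer 2 has no binding site in the template.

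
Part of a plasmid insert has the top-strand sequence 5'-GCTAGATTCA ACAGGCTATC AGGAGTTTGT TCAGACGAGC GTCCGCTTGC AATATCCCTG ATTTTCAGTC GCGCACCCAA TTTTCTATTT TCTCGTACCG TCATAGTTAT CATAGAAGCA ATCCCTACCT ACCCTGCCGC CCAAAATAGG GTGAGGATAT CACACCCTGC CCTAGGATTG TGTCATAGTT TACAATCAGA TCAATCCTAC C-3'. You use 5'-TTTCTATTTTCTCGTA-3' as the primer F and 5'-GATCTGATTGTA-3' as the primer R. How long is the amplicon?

Scanning the template, TTTCTATTTTCTCGTA occurs at positions 82–97; this primer anneals to the bottom strand there with its 3' end pointing downstream.
The reverse primer's reverse complement is TACAATCAGATC, which matches the template at positions 191–202.
Amplicon spans positions 82–202: 121 bp.

121 bp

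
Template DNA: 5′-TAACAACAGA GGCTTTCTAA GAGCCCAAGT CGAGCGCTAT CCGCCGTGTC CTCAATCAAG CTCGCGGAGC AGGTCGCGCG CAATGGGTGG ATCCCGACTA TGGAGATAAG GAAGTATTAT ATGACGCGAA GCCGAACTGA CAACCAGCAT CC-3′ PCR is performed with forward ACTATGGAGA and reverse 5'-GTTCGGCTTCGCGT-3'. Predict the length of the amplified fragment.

41 bp

The forward primer matches the template at positions 97–106.
The reverse primer's reverse complement is ACGCGAAGCCGAAC, which matches the template at positions 124–137.
The product runs from position 97 to position 137, so its length is 137 − 97 + 1 = 41 bp.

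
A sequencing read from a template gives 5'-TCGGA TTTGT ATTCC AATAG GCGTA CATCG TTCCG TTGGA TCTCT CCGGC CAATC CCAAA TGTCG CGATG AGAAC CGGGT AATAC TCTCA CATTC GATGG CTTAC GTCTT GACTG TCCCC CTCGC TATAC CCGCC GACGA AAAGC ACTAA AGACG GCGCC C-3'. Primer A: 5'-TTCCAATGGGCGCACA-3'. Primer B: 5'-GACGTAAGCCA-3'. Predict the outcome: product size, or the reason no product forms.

No product — primer A has no binding site in the template.

Primer A (TTCCAATGGGCGCACA) does not match the top strand, and its reverse complement TGTGCGCCCATTGGAA does not match either.
With no annealing site for primer A, no amplification occurs.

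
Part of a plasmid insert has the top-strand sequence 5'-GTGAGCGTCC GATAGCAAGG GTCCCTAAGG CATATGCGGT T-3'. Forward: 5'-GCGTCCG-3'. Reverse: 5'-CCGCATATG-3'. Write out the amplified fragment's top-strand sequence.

The forward primer matches the template at positions 5–11.
The reverse primer's reverse complement is CATATGCGG, which matches the template at positions 31–39.
The product is the template from position 5 through 39 (35 bp).

5'-GCGTCCGATAGCAAGGGTCCCTAAGGCATATGCGG-3'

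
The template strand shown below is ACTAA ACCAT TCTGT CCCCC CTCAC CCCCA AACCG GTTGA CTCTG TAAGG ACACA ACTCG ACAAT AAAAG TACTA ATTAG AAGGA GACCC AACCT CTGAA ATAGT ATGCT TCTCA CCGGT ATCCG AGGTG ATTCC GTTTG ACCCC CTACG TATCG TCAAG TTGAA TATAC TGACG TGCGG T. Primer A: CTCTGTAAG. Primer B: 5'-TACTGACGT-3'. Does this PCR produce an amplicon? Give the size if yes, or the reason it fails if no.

No product — both primers anneal to the same strand and extend in the same direction.

Primer A (CTCTGTAAG) matches the top strand at positions 41–49 (3' end points downstream).
Primer B (TACTGACGT) also matches the top strand directly, at positions 168–176 — its reverse complement ACGTCAGTA is not present.
Both primers anneal to the bottom strand with 3' ends pointing the same way, so neither can prime synthesis back toward the other.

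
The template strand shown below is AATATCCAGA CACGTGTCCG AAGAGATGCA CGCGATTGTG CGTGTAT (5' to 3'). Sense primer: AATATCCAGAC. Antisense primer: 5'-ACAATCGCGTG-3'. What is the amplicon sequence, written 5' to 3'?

Scanning the template, AATATCCAGAC occurs at positions 1–11; this primer anneals to the bottom strand there with its 3' end pointing downstream.
Reverse complement of the reverse primer: CACGCGATTGT. This occurs on the top strand at positions 29–39.
The product is the template from position 1 through 39 (39 bp).

5'-AATATCCAGACACGTGTCCGAAGAGATGCACGCGATTGT-3'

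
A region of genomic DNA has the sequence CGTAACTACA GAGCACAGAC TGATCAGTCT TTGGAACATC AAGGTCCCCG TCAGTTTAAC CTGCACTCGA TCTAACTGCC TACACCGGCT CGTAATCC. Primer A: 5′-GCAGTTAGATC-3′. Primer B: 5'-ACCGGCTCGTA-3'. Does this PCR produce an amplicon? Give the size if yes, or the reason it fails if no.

No product — the primers' 3' ends point away from each other.

Primer A (GCAGTTAGATC) has reverse complement GATCTAACTGC, which matches the top strand at positions 69–79; primer A anneals to the top strand there with its 3' end pointing upstream toward position 69.
Primer B (ACCGGCTCGTA) matches the top strand directly at positions 84–94; it anneals to the bottom strand with its 3' end pointing downstream toward position 94.
The 3' ends diverge (primer A extends toward position 1, primer B toward position 98), so the primers never converge on a shared product.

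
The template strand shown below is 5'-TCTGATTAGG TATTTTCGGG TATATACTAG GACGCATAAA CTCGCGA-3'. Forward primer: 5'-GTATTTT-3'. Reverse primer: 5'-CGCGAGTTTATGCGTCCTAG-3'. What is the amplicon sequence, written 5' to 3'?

The forward primer matches the template at positions 10–16.
The reverse primer's reverse complement is CTAGGACGCATAAACTCGCG, which matches the template at positions 27–46.
The product is the template from position 10 through 46 (37 bp).

5'-GTATTTTCGGGTATATACTAGGACGCATAAACTCGCG-3'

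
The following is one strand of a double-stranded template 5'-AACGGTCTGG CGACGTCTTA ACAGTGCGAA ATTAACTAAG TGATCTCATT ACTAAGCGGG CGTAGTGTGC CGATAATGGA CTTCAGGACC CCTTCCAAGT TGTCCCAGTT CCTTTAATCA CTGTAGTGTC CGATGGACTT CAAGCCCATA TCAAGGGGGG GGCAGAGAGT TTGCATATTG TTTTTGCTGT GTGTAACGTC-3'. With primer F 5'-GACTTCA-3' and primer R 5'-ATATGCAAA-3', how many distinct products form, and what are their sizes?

Two products: 100 bp, 43 bp

The forward primer GACTTCA matches the top strand at positions 79–85, 136–142.
The reverse primer's reverse complement is TTTGCATAT, matching at positions 170–178.
Each forward site pairs with the reverse site to give a product ending at position 178: sizes 100, 43 bp.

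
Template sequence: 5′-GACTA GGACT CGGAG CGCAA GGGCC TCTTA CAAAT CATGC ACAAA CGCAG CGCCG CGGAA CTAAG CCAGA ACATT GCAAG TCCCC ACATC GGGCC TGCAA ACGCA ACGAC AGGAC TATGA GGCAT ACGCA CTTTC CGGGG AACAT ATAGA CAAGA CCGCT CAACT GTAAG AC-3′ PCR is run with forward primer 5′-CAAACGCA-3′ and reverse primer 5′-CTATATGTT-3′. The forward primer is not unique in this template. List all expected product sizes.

The forward primer CAAACGCA matches the top strand at positions 42–49, 98–105.
The reverse primer's reverse complement is AACATATAG, matching at positions 141–149.
Each forward site pairs with the reverse site to give a product ending at position 149: sizes 108, 52 bp.

108 bp, 52 bp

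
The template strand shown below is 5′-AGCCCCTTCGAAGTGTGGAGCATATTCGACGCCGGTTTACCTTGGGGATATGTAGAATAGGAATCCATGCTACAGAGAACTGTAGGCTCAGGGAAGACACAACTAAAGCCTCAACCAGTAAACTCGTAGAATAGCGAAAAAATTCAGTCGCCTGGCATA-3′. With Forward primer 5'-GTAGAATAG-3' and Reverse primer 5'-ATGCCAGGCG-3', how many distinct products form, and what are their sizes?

Two products: 107 bp, 33 bp

The forward primer GTAGAATAG matches the top strand at positions 52–60, 126–134.
The reverse primer's reverse complement is CGCCTGGCAT, matching at positions 149–158.
Each forward site pairs with the reverse site to give a product ending at position 158: sizes 107, 33 bp.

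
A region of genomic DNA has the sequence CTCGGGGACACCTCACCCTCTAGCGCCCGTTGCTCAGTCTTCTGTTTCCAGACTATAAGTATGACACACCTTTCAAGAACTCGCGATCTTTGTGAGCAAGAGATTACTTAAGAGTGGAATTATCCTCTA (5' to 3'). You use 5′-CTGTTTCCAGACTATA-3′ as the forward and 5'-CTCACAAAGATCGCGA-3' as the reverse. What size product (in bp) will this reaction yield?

55 bp

The forward primer matches the template at positions 42–57.
Reverse complement of the reverse primer: TCGCGATCTTTGTGAG. This occurs on the top strand at positions 81–96.
The product runs from position 42 to position 96, so its length is 96 − 42 + 1 = 55 bp.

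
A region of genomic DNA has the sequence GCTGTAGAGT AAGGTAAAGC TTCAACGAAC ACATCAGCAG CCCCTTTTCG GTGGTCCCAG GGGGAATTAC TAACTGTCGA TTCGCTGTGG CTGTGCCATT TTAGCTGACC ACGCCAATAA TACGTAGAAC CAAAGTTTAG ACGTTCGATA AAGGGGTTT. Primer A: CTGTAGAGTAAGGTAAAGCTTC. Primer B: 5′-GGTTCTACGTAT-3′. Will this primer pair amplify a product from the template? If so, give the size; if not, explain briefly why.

Yes — a 130 bp product.

Primer A (CTGTAGAGTAAGGTAAAGCTTC) matches the top strand at positions 2–23; it acts as a forward primer.
Primer B's reverse complement is ATACGTAGAACC, matching the top strand at positions 120–131; it acts as a reverse primer.
The 3' ends face each other across positions 2–131, giving a 130 bp product.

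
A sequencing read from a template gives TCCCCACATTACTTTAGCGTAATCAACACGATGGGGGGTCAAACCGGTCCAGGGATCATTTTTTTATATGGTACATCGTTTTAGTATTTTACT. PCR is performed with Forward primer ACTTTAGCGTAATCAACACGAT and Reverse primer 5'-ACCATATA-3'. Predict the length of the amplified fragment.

The forward primer matches the template at positions 11–32.
Taking the reverse complement of ACCATATA gives TATATGGT, found at positions 65–72 on the template; the primer anneals here to the top strand with its 3' end pointing upstream.
Amplicon spans positions 11–72: 62 bp.

62 bp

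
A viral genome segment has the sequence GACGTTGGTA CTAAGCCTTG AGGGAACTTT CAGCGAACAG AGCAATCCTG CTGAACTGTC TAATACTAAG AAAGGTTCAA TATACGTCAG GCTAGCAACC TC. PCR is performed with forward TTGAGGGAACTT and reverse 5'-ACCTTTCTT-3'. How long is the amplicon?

Forward primer TTGAGGGAACTT is found on the top strand at positions 18–29.
The reverse primer's reverse complement is AAGAAAGGT, which matches the template at positions 68–76.
The product runs from position 18 to position 76, so its length is 76 − 18 + 1 = 59 bp.

59 bp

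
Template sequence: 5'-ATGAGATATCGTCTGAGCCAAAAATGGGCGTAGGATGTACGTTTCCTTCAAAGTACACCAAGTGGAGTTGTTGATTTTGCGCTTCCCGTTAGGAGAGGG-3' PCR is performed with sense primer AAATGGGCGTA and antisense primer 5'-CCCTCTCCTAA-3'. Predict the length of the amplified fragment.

78 bp

Forward primer AAATGGGCGTA is found on the top strand at positions 22–32.
Reverse complement of the reverse primer: TTAGGAGAGGG. This occurs on the top strand at positions 89–99.
Product length = (reverse-primer end) − (forward-primer start) + 1 = 99 − 22 + 1 = 78 bp.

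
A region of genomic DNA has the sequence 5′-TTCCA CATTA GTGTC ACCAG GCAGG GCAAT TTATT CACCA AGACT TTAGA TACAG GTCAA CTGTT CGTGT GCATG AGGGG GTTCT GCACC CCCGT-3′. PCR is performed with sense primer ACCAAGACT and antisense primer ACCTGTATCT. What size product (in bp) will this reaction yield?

21 bp

Scanning the template, ACCAAGACT occurs at positions 37–45; this primer anneals to the bottom strand there with its 3' end pointing downstream.
Reverse complement of the reverse primer: AGATACAGGT. This occurs on the top strand at positions 48–57.
Amplicon spans positions 37–57: 21 bp.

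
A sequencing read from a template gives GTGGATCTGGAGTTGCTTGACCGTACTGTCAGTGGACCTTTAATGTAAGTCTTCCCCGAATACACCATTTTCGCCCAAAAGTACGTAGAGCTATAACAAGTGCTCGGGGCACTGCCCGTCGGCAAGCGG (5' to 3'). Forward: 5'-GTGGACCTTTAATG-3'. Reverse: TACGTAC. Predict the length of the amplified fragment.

56 bp

The forward primer matches the template at positions 32–45.
Reverse complement of the reverse primer: GTACGTA. This occurs on the top strand at positions 81–87.
The product runs from position 32 to position 87, so its length is 87 − 32 + 1 = 56 bp.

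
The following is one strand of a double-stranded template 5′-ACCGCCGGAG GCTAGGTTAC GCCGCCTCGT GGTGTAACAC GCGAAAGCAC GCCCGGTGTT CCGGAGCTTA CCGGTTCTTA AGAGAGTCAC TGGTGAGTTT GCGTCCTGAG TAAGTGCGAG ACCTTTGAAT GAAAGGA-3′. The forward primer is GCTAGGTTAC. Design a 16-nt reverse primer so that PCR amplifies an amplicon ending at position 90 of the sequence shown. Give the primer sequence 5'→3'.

5'-GTGACTCTCTTAAGAA-3'

The forward primer binds at positions 11–20; the product's 3' end on the top strand is position 90.
The reverse primer anneals to the top strand over positions 75–90, i.e. to TTCTTAAGAGAGTCAC.
Its sequence written 5'→3' is the reverse complement: GTGACTCTCTTAAGAA.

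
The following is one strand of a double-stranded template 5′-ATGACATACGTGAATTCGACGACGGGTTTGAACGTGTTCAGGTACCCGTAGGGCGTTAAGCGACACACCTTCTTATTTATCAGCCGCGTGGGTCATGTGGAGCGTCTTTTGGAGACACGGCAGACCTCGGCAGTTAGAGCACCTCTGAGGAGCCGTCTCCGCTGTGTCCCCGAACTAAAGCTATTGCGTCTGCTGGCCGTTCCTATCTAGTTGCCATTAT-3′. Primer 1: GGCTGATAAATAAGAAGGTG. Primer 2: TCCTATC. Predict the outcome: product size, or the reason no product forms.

Primer 1 (GGCTGATAAATAAGAAGGTG) has reverse complement CACCTTCTTATTTATCAGCC, which matches the top strand at positions 66–85; primer 1 anneals to the top strand there with its 3' end pointing upstream toward position 66.
Primer 2 (TCCTATC) matches the top strand directly at positions 201–207; it anneals to the bottom strand with its 3' end pointing downstream toward position 207.
The 3' ends diverge (primer 1 extends toward position 1, primer 2 toward position 220), so the primers never converge on a shared product.

No product — the primers' 3' ends point away from each other.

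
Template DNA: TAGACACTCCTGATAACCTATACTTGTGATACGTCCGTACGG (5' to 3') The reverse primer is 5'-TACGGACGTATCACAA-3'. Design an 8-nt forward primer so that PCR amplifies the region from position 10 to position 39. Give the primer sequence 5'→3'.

5'-CTGATAAC-3'

The reverse primer's reverse complement TTGTGATACGTCCGTA matches the template at positions 24–39; the product starts at position 10.
The forward primer is identical to the top strand over positions 10–17: CTGATAAC.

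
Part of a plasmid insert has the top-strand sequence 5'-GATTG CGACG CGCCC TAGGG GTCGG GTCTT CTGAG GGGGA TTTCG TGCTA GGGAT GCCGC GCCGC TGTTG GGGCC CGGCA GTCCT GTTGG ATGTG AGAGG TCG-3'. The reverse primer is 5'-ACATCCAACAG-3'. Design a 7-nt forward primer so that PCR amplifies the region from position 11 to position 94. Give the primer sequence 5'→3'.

The reverse primer's reverse complement CTGTTGGATGT matches the template at positions 84–94; the product starts at position 11.
The forward primer is identical to the top strand over positions 11–17: CGCCCTA.

5'-CGCCCTA-3'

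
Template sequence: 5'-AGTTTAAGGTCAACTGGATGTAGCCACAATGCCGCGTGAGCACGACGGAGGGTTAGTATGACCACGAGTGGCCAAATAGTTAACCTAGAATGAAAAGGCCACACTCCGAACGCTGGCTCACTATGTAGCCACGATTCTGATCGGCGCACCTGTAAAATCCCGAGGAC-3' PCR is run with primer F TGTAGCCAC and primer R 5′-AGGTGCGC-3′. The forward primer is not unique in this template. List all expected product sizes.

The forward primer TGTAGCCAC matches the top strand at positions 19–27, 124–132.
The reverse primer's reverse complement is GCGCACCT, matching at positions 144–151.
Each forward site pairs with the reverse site to give a product ending at position 151: sizes 133, 28 bp.

133 bp, 28 bp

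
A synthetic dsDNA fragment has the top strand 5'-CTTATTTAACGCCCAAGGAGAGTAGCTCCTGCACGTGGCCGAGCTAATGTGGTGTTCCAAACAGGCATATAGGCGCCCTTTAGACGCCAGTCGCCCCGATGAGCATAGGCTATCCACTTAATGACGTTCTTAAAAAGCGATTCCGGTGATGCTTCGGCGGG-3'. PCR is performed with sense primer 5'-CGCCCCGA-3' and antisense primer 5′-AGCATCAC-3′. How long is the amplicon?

62 bp

Scanning the template, CGCCCCGA occurs at positions 92–99; this primer anneals to the bottom strand there with its 3' end pointing downstream.
Taking the reverse complement of AGCATCAC gives GTGATGCT, found at positions 146–153 on the template; the primer anneals here to the top strand with its 3' end pointing upstream.
Amplicon spans positions 92–153: 62 bp.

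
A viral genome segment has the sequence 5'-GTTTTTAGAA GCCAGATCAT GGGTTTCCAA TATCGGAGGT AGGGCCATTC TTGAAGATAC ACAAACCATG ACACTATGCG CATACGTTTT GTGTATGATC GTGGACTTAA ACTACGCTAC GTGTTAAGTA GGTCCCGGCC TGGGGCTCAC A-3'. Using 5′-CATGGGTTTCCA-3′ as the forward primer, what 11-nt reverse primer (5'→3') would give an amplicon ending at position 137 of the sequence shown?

5'-CGGGACCTACT-3'

The forward primer binds at positions 18–29; the product's 3' end on the top strand is position 137.
The reverse primer anneals to the top strand over positions 127–137, i.e. to AGTAGGTCCCG.
Its sequence written 5'→3' is the reverse complement: CGGGACCTACT.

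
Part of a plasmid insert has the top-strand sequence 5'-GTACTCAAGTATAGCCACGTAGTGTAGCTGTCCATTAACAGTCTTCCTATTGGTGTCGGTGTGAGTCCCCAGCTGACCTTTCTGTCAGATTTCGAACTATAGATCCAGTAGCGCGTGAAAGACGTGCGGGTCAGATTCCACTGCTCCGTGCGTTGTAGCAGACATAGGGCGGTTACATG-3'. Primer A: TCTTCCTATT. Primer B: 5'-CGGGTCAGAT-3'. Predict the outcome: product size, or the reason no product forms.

No product — both primers anneal to the same strand and extend in the same direction.

Primer A (TCTTCCTATT) matches the top strand at positions 42–51 (3' end points downstream).
Primer B (CGGGTCAGAT) also matches the top strand directly, at positions 127–136 — its reverse complement ATCTGACCCG is not present.
Both primers anneal to the bottom strand with 3' ends pointing the same way, so neither can prime synthesis back toward the other.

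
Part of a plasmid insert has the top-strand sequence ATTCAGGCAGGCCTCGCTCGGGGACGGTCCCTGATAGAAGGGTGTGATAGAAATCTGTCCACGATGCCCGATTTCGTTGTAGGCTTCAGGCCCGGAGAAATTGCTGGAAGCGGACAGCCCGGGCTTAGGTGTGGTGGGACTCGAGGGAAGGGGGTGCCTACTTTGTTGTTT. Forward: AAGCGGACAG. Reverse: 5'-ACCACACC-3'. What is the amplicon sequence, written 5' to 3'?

Forward primer AAGCGGACAG is found on the top strand at positions 108–117.
Taking the reverse complement of ACCACACC gives GGTGTGGT, found at positions 128–135 on the template; the primer anneals here to the top strand with its 3' end pointing upstream.
The product is the template from position 108 through 135 (28 bp).

5'-AAGCGGACAGCCCGGGCTTAGGTGTGGT-3'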